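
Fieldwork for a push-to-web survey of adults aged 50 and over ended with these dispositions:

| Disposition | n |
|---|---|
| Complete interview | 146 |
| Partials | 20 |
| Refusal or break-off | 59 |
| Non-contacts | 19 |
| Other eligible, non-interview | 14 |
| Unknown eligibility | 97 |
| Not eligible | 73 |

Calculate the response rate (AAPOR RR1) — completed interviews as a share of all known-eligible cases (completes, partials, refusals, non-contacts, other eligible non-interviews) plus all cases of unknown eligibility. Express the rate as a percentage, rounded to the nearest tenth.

Num → 146
Denominator → 146 + 20 + 59 + 19 + 14 + 97 = 355
RR1 = 146 / 355 = 0.4113

41.1%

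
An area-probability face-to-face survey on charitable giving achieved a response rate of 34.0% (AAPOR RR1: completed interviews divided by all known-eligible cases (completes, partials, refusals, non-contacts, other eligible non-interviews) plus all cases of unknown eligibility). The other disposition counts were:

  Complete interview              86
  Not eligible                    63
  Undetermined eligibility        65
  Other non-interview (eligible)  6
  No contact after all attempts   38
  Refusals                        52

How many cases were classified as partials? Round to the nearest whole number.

6

RR1 = 86 / D = 0.340
D = 86 / 0.340 = 252.9
Rest of base = 247
partials = 252.9 − 247 ≈ 6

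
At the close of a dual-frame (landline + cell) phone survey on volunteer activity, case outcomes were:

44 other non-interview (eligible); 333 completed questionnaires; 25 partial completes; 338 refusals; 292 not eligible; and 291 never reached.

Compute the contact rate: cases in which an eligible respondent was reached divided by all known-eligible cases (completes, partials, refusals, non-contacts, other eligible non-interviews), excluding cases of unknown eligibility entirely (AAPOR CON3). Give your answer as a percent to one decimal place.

71.8%

Top: 333 + 25 + 338 + 44 = 740
Denom: 333 + 25 + 338 + 291 + 44 = 1031
CON3 = 740 / 1031 = 0.7177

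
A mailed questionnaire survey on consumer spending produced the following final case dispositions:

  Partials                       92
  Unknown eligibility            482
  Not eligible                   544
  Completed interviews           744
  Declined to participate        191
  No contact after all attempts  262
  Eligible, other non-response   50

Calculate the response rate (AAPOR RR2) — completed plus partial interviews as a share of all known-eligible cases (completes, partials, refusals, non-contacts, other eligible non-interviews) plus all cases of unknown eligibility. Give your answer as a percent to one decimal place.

45.9%

Num: 744 + 92 = 836
Base: 744 + 92 + 191 + 262 + 50 + 482 = 1821
RR2 = 836 / 1821 = 0.4591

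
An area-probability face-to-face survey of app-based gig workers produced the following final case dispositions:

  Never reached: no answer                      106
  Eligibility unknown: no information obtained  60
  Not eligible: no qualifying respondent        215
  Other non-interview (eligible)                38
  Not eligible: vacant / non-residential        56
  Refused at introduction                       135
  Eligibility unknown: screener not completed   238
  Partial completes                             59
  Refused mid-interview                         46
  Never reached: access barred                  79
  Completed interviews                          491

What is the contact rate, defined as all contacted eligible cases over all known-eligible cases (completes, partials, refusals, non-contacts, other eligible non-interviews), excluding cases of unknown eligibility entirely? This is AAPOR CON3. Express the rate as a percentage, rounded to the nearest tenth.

80.6%

Refusals = 135 + 46 = 181
Non-contacts = 106 + 79 = 185
Unknown if eligible = 238 + 60 = 298
Screened out, ineligible = 215 + 56 = 271
Num → 491 + 59 + 181 + 38 = 769
Base → 491 + 59 + 181 + 185 + 38 = 954
CON3 = 769 / 954 = 0.8061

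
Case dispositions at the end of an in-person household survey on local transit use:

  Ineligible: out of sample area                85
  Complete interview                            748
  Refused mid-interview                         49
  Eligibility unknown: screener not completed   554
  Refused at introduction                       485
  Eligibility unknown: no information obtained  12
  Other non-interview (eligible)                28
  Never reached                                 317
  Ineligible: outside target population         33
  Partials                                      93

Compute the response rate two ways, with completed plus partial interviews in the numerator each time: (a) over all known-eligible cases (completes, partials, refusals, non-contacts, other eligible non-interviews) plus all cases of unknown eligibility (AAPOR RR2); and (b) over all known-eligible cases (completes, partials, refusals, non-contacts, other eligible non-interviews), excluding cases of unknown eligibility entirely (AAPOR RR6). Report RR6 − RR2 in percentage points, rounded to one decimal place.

12.1

Refusal or break-off = 485 + 49 = 534
Unknown if eligible = 554 + 12 = 566
Screened out, ineligible = 33 + 85 = 118
Top: 748 + 93 = 841
Denom: 748 + 93 + 534 + 317 + 28 + 566 = 2286
RR2 = 841 / 2286 = 0.3679
Denom: 748 + 93 + 534 + 317 + 28 = 1720
RR6 = 841 / 1720 = 0.4890
Difference = 48.90 − 36.79 = 12.11 percentage points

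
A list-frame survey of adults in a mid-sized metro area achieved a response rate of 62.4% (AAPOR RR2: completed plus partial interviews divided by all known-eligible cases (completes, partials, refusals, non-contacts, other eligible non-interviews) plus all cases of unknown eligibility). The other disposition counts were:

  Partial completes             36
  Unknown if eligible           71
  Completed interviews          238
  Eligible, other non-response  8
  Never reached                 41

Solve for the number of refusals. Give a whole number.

Top = 238 + 36 = 274
RR2 = 274 / D = 0.624
D = 274 / 0.624 = 439.1
Remaining denominator categories sum to 394
refusals = 439.1 − 394 ≈ 45

45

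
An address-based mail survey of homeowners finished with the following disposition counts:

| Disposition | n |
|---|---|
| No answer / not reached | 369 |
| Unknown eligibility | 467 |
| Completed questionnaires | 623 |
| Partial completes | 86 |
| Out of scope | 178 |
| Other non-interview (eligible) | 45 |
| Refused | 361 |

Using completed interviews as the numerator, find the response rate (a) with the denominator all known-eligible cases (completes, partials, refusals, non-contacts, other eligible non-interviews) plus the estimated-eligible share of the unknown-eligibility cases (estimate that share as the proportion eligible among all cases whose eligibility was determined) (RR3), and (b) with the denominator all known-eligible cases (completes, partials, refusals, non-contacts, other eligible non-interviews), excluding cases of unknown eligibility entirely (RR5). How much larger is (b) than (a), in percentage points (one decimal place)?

Top = 623
Eligible (known) = 623 + 86 + 361 + 369 + 45 = 1484
e = 1484 / (1484 + 178) = 1484 / 1662 = 0.8929
e × U = 0.8929 × 467 = 416.98
Denominator = 1484 + 416.98 = 1900.98
RR3 = 623 / 1900.98 = 0.3277
Denominator = 623 + 86 + 361 + 369 + 45 = 1484
RR5 = 623 / 1484 = 0.4198
Difference = 41.98 − 32.77 = 9.21 percentage points

9.2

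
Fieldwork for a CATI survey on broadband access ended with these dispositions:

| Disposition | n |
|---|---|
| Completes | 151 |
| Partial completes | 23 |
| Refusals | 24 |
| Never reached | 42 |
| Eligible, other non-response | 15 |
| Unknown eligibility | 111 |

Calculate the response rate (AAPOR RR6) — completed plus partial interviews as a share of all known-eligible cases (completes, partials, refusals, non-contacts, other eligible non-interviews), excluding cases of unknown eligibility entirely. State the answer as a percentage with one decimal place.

Num = 151 + 23 = 174
Denominator = 151 + 23 + 24 + 42 + 15 = 255
RR6 = 174 / 255 = 0.6824

68.2%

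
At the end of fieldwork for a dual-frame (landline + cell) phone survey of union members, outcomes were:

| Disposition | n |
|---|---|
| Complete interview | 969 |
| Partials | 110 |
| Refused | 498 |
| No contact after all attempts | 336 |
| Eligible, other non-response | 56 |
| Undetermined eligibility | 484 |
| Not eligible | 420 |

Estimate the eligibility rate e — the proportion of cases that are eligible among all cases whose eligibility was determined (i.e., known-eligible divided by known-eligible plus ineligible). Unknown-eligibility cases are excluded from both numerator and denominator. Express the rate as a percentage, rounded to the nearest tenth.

Known eligible: 969 + 110 + 498 + 336 + 56 = 1969
e = 1969 / (1969 + 420) = 1969 / 2389 = 0.8242

82.4%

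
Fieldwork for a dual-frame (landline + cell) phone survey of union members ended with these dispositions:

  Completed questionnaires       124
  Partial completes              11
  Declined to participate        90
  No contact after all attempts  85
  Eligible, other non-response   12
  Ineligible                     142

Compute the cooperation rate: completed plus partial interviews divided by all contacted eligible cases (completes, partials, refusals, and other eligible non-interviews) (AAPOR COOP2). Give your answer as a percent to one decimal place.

57.0%

Numerator: 124 + 11 = 135
Denom: 124 + 11 + 90 + 12 = 237
COOP2 = 135 / 237 = 0.5696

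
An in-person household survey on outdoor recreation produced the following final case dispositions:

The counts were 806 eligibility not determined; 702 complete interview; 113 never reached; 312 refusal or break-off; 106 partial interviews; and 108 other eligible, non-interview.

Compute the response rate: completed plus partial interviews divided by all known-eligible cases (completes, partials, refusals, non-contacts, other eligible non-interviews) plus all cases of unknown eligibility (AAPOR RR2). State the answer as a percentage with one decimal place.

37.6%

Top → 702 + 106 = 808
Denominator → 702 + 106 + 312 + 113 + 108 + 806 = 2147
RR2 = 808 / 2147 = 0.3763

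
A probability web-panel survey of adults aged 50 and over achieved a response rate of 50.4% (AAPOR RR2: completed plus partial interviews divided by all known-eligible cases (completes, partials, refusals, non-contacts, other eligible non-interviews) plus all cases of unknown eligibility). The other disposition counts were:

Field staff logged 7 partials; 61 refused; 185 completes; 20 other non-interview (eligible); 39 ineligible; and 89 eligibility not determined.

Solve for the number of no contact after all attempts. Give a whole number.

Numerator → 185 + 7 = 192
RR2 = 192 / D = 0.504
D = 192 / 0.504 = 381.0
Other denominator terms total 362
no contact after all attempts = 381.0 − 362 ≈ 19

19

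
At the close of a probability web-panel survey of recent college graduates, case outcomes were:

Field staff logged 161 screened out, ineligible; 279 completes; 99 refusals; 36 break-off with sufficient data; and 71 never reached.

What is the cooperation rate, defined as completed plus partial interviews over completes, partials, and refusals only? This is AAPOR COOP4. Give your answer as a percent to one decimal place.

Numerator → 279 + 36 = 315
Denominator → 279 + 36 + 99 = 414
COOP4 = 315 / 414 = 0.7609

76.1%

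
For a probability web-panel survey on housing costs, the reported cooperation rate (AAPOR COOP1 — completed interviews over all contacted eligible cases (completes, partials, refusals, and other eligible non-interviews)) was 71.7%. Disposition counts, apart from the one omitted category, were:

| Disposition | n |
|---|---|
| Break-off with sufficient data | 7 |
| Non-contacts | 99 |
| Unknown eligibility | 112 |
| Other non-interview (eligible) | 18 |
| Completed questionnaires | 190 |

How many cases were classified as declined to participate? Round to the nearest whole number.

50

COOP1 = 190 / D = 0.717
D = 190 / 0.717 = 265.0
Other denominator terms total 215
declined to participate = 265.0 − 215 ≈ 50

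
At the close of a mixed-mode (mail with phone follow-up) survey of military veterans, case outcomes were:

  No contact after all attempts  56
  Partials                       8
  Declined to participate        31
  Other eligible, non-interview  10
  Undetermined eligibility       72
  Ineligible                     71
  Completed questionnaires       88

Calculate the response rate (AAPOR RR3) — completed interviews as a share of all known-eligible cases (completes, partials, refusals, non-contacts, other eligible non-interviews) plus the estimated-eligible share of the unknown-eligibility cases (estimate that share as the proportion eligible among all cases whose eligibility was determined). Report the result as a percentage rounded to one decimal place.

Top → 88
Known eligible → 88 + 8 + 31 + 56 + 10 = 193
e = 193 / (193 + 71) = 193 / 264 = 0.7311
Eligible share of unknowns → 0.7311 × 72 = 52.64
Base → 193 + 52.64 = 245.64
RR3 = 88 / 245.64 = 0.3582

35.8%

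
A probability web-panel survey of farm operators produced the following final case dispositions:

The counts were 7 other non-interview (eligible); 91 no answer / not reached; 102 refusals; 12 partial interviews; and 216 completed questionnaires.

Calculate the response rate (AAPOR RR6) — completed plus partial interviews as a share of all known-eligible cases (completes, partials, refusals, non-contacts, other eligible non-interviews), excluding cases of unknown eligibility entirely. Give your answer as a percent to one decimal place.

Top: 216 + 12 = 228
Denom: 216 + 12 + 102 + 91 + 7 = 428
RR6 = 228 / 428 = 0.5327

53.3%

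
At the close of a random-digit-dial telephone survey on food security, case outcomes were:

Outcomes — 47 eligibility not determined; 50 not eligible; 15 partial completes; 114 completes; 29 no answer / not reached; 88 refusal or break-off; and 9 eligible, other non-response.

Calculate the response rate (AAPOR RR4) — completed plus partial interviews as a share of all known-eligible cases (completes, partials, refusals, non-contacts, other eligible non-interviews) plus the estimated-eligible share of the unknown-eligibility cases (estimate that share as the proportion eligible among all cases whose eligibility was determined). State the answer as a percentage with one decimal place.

Top: 114 + 15 = 129
Determined eligible: 114 + 15 + 88 + 29 + 9 = 255
e = 255 / (255 + 50) = 255 / 305 = 0.8361
Eligible share of unknowns: 0.8361 × 47 = 39.30
Denominator: 255 + 39.30 = 294.30
RR4 = 129 / 294.30 = 0.4383

43.8%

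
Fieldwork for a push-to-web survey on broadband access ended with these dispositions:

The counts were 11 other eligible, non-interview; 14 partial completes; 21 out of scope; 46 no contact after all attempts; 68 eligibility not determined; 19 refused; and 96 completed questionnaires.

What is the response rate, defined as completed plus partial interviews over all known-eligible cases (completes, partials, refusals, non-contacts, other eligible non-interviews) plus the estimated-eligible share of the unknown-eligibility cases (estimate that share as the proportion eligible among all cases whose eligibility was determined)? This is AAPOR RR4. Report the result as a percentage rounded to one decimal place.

44.5%

Top = 96 + 14 = 110
Eligible (known) = 96 + 14 + 19 + 46 + 11 = 186
e = 186 / (186 + 21) = 186 / 207 = 0.8986
e × U = 0.8986 × 68 = 61.10
Denominator = 186 + 61.10 = 247.10
RR4 = 110 / 247.10 = 0.4452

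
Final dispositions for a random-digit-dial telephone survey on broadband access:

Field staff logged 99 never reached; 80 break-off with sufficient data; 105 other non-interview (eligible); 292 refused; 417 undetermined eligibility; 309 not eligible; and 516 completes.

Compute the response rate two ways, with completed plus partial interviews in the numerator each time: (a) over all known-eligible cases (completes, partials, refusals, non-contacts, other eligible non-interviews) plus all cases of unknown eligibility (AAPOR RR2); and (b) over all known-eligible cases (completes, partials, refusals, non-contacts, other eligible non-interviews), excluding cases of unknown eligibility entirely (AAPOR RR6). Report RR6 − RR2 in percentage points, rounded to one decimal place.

Numerator = 516 + 80 = 596
Denom = 516 + 80 + 292 + 99 + 105 + 417 = 1509
RR2 = 596 / 1509 = 0.3950
Denom = 516 + 80 + 292 + 99 + 105 = 1092
RR6 = 596 / 1092 = 0.5458
Difference = 54.58 − 39.50 = 15.08 percentage points

15.1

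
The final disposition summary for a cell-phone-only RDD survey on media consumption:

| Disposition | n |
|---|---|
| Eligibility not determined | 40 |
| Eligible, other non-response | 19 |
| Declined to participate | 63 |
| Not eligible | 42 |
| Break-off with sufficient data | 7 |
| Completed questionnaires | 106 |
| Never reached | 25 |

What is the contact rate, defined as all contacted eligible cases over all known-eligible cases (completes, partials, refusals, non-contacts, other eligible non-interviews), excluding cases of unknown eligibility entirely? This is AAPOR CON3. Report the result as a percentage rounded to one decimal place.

88.6%

Num = 106 + 7 + 63 + 19 = 195
Denominator = 106 + 7 + 63 + 25 + 19 = 220
CON3 = 195 / 220 = 0.8864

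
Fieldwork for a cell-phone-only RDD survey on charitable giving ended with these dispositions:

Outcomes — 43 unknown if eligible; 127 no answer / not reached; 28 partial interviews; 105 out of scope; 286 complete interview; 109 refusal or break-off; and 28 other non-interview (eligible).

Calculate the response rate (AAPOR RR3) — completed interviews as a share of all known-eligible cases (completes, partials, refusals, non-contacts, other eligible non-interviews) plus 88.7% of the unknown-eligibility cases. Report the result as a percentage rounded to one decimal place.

Top → 286
Known eligible → 286 + 28 + 109 + 127 + 28 = 578
Estimated eligible among unknowns → 0.8870 × 43 = 38.14
Denom → 578 + 38.14 = 616.14
RR3 = 286 / 616.14 = 0.4642

46.4%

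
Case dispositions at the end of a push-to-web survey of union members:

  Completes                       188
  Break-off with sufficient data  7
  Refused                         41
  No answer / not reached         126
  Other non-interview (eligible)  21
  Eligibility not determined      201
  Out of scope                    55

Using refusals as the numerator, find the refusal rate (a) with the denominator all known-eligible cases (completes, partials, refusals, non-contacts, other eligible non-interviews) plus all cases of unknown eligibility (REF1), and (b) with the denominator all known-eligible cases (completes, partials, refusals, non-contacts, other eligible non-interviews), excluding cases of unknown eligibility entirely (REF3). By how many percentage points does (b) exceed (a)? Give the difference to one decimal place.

Num: 41
Denominator: 188 + 7 + 41 + 126 + 21 + 201 = 584
REF1 = 41 / 584 = 0.0702
Denominator: 188 + 7 + 41 + 126 + 21 = 383
REF3 = 41 / 383 = 0.1070
Difference = 10.70 − 7.02 = 3.68 percentage points

3.7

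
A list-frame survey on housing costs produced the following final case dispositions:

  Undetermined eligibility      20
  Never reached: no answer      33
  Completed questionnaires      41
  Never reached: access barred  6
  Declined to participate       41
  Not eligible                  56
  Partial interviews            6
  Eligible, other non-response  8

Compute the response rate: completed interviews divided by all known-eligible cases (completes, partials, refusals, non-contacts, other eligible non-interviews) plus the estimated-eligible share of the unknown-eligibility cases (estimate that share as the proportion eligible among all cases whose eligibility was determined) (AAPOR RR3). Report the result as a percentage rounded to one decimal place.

No answer / not reached = 33 + 6 = 39
Numerator → 41
Determined eligible → 41 + 6 + 41 + 39 + 8 = 135
e = 135 / (135 + 56) = 135 / 191 = 0.7068
Estimated eligible among unknowns → 0.7068 × 20 = 14.14
Base → 135 + 14.14 = 149.14
RR3 = 41 / 149.14 = 0.2749

27.5%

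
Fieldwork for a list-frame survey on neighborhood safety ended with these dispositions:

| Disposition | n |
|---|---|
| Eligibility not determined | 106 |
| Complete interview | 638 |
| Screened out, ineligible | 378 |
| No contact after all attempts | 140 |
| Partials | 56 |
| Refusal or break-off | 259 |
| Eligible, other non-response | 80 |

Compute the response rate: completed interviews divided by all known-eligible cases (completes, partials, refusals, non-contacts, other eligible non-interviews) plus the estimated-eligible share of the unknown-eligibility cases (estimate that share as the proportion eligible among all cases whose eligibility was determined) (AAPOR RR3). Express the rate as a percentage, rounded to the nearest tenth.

Top = 638
Eligible (known) = 638 + 56 + 259 + 140 + 80 = 1173
e = 1173 / (1173 + 378) = 1173 / 1551 = 0.7563
Eligible share of unknowns = 0.7563 × 106 = 80.17
Denominator = 1173 + 80.17 = 1253.17
RR3 = 638 / 1253.17 = 0.5091

50.9%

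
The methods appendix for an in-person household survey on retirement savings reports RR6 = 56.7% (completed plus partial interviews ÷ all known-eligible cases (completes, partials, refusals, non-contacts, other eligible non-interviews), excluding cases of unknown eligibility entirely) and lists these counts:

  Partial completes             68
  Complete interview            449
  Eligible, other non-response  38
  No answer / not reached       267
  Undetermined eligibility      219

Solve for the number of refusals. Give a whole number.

Numerator: 449 + 68 = 517
RR6 = 517 / D = 0.567
D = 517 / 0.567 = 911.8
Rest of base = 822
refusals = 911.8 − 822 ≈ 90

90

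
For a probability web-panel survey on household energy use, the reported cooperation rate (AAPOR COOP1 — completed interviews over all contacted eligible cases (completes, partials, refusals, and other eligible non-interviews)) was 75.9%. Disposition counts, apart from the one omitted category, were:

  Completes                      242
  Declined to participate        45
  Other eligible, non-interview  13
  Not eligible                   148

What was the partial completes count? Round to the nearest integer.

19

COOP1 = 242 / D = 0.759
D = 242 / 0.759 = 318.8
Rest of base = 300
partial completes = 318.8 − 300 ≈ 19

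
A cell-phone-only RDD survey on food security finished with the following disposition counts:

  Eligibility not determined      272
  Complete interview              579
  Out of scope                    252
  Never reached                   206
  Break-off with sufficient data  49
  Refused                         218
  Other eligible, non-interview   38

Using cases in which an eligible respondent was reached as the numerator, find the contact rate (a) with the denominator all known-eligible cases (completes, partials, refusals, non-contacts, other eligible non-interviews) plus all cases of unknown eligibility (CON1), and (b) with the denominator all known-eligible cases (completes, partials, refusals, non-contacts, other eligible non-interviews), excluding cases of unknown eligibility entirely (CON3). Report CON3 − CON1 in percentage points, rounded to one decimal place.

16.2

Num = 579 + 49 + 218 + 38 = 884
Base = 579 + 49 + 218 + 206 + 38 + 272 = 1362
CON1 = 884 / 1362 = 0.6490
Base = 579 + 49 + 218 + 206 + 38 = 1090
CON3 = 884 / 1090 = 0.8110
Difference = 81.10 − 64.90 = 16.20 percentage points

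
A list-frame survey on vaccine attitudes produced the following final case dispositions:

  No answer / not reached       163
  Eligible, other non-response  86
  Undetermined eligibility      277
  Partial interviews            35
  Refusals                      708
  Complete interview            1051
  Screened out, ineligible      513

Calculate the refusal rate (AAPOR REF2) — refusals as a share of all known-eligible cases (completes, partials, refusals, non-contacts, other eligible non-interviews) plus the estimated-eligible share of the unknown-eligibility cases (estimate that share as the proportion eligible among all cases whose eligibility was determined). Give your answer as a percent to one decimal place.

Numerator: 708
Eligible (known): 1051 + 35 + 708 + 163 + 86 = 2043
e = 2043 / (2043 + 513) = 2043 / 2556 = 0.7993
e × U: 0.7993 × 277 = 221.41
Denom: 2043 + 221.41 = 2264.41
REF2 = 708 / 2264.41 = 0.3127

31.3%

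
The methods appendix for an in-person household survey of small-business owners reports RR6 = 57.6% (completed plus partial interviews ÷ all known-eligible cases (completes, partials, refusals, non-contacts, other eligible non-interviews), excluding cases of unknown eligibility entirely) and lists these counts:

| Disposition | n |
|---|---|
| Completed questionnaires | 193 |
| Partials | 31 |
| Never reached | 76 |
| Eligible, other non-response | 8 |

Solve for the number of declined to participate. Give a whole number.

Numerator = 193 + 31 = 224
RR6 = 224 / D = 0.576
D = 224 / 0.576 = 388.9
Other denominator terms total 308
declined to participate = 388.9 − 308 ≈ 81

81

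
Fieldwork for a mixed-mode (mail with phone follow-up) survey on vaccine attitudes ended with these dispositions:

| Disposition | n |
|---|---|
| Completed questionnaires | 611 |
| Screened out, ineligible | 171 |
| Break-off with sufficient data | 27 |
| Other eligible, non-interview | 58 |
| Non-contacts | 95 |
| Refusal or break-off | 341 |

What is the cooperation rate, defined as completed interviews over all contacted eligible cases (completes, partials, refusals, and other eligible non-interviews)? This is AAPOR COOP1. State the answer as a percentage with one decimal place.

58.9%

Numerator: 611
Base: 611 + 27 + 341 + 58 = 1037
COOP1 = 611 / 1037 = 0.5892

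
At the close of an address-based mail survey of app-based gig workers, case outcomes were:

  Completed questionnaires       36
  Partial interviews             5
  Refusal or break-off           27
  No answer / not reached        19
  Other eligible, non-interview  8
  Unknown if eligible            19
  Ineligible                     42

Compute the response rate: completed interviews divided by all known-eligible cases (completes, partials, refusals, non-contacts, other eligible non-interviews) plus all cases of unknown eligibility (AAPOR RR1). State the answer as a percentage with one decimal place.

Top = 36
Base = 36 + 5 + 27 + 19 + 8 + 19 = 114
RR1 = 36 / 114 = 0.3158

31.6%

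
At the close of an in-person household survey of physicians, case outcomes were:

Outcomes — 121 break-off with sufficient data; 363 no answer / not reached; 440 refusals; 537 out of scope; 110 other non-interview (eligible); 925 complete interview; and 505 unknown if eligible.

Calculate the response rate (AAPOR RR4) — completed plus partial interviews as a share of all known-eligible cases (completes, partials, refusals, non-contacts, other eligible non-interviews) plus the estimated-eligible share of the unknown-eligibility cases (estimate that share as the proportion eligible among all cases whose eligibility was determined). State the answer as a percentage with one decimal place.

Top: 925 + 121 = 1046
Known eligible: 925 + 121 + 440 + 363 + 110 = 1959
e = 1959 / (1959 + 537) = 1959 / 2496 = 0.7849
Eligible share of unknowns: 0.7849 × 505 = 396.37
Denominator: 1959 + 396.37 = 2355.37
RR4 = 1046 / 2355.37 = 0.4441

44.4%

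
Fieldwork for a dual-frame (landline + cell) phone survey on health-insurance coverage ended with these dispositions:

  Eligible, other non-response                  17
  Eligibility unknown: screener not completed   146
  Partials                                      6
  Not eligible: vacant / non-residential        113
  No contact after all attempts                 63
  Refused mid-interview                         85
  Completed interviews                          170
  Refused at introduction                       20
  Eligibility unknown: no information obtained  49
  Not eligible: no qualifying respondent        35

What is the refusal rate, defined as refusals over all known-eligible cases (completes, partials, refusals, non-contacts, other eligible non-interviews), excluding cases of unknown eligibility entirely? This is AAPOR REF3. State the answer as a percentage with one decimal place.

29.1%

Refused = 20 + 85 = 105
Undetermined eligibility = 146 + 49 = 195
Ineligible = 35 + 113 = 148
Num = 105
Base = 170 + 6 + 105 + 63 + 17 = 361
REF3 = 105 / 361 = 0.2909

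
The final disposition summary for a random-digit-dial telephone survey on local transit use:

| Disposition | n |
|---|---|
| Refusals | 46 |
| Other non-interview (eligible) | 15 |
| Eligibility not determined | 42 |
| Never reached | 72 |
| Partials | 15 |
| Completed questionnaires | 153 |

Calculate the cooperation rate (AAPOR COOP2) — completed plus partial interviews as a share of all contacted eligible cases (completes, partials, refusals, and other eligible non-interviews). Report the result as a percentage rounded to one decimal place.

73.4%

Num: 153 + 15 = 168
Denom: 153 + 15 + 46 + 15 = 229
COOP2 = 168 / 229 = 0.7336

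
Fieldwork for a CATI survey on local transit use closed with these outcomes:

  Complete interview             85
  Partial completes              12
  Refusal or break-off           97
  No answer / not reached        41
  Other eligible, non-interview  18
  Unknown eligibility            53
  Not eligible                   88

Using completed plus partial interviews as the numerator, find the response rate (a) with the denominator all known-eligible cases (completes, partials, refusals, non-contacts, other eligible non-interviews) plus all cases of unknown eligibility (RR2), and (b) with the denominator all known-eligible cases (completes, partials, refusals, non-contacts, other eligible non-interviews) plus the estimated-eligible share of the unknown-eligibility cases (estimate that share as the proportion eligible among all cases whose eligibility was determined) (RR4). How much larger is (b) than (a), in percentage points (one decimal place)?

Top → 85 + 12 = 97
Denom → 85 + 12 + 97 + 41 + 18 + 53 = 306
RR2 = 97 / 306 = 0.3170
Known eligible → 85 + 12 + 97 + 41 + 18 = 253
e = 253 / (253 + 88) = 253 / 341 = 0.7419
Estimated eligible among unknowns → 0.7419 × 53 = 39.32
Denom → 253 + 39.32 = 292.32
RR4 = 97 / 292.32 = 0.3318
Difference = 33.18 − 31.70 = 1.48 percentage points

1.5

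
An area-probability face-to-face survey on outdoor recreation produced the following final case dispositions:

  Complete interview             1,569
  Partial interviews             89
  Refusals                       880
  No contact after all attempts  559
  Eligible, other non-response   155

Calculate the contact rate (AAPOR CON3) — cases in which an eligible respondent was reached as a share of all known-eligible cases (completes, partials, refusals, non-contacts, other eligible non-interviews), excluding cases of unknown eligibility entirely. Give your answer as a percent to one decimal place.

Numerator = 1569 + 89 + 880 + 155 = 2693
Denom = 1569 + 89 + 880 + 559 + 155 = 3252
CON3 = 2693 / 3252 = 0.8281

82.8%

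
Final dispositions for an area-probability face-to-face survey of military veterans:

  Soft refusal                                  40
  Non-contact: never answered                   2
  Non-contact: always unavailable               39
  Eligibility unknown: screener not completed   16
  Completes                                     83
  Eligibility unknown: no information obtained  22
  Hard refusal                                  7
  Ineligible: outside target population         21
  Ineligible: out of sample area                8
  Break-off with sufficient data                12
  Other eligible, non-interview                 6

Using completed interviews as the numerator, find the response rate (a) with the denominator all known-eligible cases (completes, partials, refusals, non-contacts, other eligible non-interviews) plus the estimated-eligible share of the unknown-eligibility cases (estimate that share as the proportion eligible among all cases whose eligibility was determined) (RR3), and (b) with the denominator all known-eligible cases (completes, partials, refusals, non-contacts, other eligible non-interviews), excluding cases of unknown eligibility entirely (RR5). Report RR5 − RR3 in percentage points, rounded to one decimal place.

6.5

Refusals = 7 + 40 = 47
No answer / not reached = 2 + 39 = 41
Unknown eligibility = 16 + 22 = 38
Ineligible = 21 + 8 = 29
Num: 83
Determined eligible: 83 + 12 + 47 + 41 + 6 = 189
e = 189 / (189 + 29) = 189 / 218 = 0.8670
Eligible share of unknowns: 0.8670 × 38 = 32.95
Base: 189 + 32.95 = 221.95
RR3 = 83 / 221.95 = 0.3740
Base: 83 + 12 + 47 + 41 + 6 = 189
RR5 = 83 / 189 = 0.4392
Difference = 43.92 − 37.40 = 6.52 percentage points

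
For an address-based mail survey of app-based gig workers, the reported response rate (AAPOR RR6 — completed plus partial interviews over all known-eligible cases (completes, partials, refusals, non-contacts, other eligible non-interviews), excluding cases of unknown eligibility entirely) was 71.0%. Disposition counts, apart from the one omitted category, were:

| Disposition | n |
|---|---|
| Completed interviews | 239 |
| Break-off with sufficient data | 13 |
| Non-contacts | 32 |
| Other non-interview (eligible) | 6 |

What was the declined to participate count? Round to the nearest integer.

Top → 239 + 13 = 252
RR6 = 252 / D = 0.710
D = 252 / 0.710 = 354.9
Remaining denominator categories sum to 290
declined to participate = 354.9 − 290 ≈ 65

65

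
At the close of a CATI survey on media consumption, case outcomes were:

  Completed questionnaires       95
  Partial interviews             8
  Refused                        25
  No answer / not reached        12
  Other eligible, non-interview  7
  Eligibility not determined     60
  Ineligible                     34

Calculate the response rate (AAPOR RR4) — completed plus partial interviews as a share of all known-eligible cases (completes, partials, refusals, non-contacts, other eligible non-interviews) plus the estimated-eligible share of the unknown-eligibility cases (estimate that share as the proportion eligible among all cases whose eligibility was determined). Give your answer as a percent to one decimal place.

Num: 95 + 8 = 103
Known eligible: 95 + 8 + 25 + 12 + 7 = 147
e = 147 / (147 + 34) = 147 / 181 = 0.8122
Estimated eligible among unknowns: 0.8122 × 60 = 48.73
Denominator: 147 + 48.73 = 195.73
RR4 = 103 / 195.73 = 0.5262

52.6%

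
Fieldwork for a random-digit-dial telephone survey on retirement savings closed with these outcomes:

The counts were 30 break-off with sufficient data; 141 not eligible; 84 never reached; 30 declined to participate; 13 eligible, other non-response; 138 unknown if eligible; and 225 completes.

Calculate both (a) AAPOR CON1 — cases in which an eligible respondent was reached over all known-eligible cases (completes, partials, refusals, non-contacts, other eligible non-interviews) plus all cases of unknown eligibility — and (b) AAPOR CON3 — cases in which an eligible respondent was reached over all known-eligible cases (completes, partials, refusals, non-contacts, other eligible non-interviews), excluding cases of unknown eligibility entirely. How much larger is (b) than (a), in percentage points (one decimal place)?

20.7

Num = 225 + 30 + 30 + 13 = 298
Base = 225 + 30 + 30 + 84 + 13 + 138 = 520
CON1 = 298 / 520 = 0.5731
Base = 225 + 30 + 30 + 84 + 13 = 382
CON3 = 298 / 382 = 0.7801
Difference = 78.01 − 57.31 = 20.70 percentage points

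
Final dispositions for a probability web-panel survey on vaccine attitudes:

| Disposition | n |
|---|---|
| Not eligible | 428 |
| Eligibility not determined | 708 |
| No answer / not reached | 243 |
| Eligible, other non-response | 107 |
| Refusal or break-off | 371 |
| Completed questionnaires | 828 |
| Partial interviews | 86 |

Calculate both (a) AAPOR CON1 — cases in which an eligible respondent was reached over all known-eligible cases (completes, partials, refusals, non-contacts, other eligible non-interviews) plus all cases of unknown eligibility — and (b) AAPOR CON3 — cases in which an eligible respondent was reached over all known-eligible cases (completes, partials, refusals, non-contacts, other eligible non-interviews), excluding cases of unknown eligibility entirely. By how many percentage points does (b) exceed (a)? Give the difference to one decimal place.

Num → 828 + 86 + 371 + 107 = 1392
Base → 828 + 86 + 371 + 243 + 107 + 708 = 2343
CON1 = 1392 / 2343 = 0.5941
Base → 828 + 86 + 371 + 243 + 107 = 1635
CON3 = 1392 / 1635 = 0.8514
Difference = 85.14 − 59.41 = 25.73 percentage points

25.7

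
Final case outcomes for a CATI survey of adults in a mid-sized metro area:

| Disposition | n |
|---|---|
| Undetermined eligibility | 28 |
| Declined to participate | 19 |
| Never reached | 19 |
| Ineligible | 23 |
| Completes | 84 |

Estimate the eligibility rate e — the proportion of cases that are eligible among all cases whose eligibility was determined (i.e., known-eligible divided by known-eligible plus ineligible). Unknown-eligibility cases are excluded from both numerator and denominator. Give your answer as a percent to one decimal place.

Known eligible → 84 + 19 + 19 = 122
e = 122 / (122 + 23) = 122 / 145 = 0.8414

84.1%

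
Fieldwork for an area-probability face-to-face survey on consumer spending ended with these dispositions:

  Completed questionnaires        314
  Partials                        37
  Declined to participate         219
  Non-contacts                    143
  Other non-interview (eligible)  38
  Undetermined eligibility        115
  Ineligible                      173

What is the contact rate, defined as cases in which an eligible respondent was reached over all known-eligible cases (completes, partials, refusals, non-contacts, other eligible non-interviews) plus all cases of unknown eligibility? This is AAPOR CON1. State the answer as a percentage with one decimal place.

Top → 314 + 37 + 219 + 38 = 608
Denom → 314 + 37 + 219 + 143 + 38 + 115 = 866
CON1 = 608 / 866 = 0.7021

70.2%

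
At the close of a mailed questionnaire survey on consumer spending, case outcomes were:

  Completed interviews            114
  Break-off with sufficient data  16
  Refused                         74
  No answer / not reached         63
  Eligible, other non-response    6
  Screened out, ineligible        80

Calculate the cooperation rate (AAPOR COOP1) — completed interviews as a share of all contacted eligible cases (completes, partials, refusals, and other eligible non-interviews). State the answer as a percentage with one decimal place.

Num = 114
Denominator = 114 + 16 + 74 + 6 = 210
COOP1 = 114 / 210 = 0.5429

54.3%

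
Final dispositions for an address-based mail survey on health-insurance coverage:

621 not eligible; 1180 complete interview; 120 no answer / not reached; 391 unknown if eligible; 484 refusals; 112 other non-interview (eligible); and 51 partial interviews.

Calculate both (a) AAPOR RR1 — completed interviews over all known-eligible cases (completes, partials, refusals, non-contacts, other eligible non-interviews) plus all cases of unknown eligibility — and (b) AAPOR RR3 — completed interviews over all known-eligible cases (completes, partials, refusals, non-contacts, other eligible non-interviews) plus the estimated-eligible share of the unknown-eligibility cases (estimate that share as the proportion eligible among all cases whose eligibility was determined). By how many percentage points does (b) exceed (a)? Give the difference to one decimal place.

2.1

Top → 1180
Denom → 1180 + 51 + 484 + 120 + 112 + 391 = 2338
RR1 = 1180 / 2338 = 0.5047
Determined eligible → 1180 + 51 + 484 + 120 + 112 = 1947
e = 1947 / (1947 + 621) = 1947 / 2568 = 0.7582
Estimated eligible among unknowns → 0.7582 × 391 = 296.46
Denom → 1947 + 296.46 = 2243.46
RR3 = 1180 / 2243.46 = 0.5260
Difference = 52.60 − 50.47 = 2.13 percentage points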